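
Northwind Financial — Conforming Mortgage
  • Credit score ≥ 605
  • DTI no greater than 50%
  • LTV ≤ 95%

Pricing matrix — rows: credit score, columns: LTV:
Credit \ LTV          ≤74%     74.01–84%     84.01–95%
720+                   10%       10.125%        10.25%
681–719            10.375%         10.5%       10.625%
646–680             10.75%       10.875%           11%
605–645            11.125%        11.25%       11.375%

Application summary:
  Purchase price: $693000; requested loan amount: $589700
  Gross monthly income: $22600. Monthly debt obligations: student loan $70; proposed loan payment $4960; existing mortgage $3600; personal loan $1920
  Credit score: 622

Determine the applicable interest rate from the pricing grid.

11.375%

Credit score 622 ≥ 605; Total monthly debts = (70 + 4,960 + 3,600 + 1,920) = 10,550. DTI = 10,550/22,600 = 46.7% ≤ 50%
Loan-to-value = 589,700/693,000 = 85.1% — pass (95% max)
Credit 622 → row 605–645; LTV 85.1% → column 84.01–95%. Grid cell → 11.375%.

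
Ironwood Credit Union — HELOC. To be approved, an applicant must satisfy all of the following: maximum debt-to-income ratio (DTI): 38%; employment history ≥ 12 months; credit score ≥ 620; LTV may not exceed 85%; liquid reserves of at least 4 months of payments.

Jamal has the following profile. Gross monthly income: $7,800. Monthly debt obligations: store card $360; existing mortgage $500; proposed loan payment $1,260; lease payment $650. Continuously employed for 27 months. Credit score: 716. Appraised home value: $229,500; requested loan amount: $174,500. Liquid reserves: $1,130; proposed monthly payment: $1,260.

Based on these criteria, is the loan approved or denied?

Total monthly debts = (360 + 500 + 1,260 + 650) = 2,770. DTI = 2,770/7,800 = 35.5% ≤ 38%
Employment 27 ≥ 12 months
Credit score 716 ≥ 620 (meets)
LTV = 174,500/229,500 = 76% ≤ 85%
Reserves = 1,130/1,260 = 0.9 months < 4
Fails on reserves.

Denied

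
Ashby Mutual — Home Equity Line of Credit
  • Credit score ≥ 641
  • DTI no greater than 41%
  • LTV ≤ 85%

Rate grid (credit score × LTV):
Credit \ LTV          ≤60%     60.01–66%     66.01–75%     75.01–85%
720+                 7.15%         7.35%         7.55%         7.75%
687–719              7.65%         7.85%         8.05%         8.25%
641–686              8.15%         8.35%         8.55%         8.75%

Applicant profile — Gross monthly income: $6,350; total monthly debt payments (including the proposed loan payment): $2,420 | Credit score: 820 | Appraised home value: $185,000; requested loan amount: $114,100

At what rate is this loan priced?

Credit score 820 ≥ 641; DTI: 2,420 ÷ 6,350 = 38.1%, within the 41% cap
Loan-to-value = 114,100/185,000 = 61.7% — pass (85% max)
Score 820 is in the 720+ band; LTV 61.7% is in the 60.01–66% band → 7.35%.

7.35%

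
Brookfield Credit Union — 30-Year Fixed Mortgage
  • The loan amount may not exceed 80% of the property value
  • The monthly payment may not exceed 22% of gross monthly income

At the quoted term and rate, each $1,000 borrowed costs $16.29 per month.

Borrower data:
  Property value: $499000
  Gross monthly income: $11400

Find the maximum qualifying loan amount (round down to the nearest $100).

Payment cap: 22% × $11,400 = $2,508/month.
At $16.29 per $1,000, that supports 2,508/16.29 × 1,000 ≈ $153,959 → $153,900.
LTV cap: 80% × $499,000 = $399,200 → $399,200.
Binding constraint: payment-to-income.

$153,900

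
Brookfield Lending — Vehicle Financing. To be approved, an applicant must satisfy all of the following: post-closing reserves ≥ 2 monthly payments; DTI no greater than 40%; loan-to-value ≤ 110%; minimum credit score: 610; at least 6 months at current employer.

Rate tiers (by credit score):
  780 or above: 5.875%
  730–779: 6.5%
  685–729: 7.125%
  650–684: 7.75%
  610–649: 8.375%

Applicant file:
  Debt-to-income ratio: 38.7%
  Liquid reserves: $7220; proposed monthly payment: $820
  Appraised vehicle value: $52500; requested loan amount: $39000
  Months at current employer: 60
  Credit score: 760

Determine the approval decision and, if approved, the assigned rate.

Credit score 760 ≥ 610 (meets minimum)
Reserves = 7,220/820 = 8.8 months ≥ 2
DTI 38.7% is within the 40% limit
Loan-to-value = 39,000/52,500 = 74.3% — pass (110% max)
Employment 60 ≥ 6 months
All requirements met. Score 760 falls in the 730–779 tier → 6.5%.

Approved at 6.5%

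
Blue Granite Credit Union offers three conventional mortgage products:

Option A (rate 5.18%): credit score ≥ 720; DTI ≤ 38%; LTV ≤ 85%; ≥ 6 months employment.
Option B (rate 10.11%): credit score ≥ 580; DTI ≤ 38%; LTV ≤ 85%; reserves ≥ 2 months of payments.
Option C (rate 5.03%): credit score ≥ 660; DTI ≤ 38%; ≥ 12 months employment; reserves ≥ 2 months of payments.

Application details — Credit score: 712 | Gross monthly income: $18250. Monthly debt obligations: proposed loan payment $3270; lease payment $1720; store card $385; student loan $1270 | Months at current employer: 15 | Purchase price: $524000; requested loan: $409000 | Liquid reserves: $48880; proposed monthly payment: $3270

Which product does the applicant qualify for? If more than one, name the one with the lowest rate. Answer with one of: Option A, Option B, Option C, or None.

Option C

Total debts = (3,270 + 1,720 + 385 + 1,270) = 6,645; DTI = 6,645/18,250 = 36.4%.
LTV = 409,000/524,000 = 78.1%.
Reserves = 48,880/3,270 = 14.9 months.
Option A: score 712 < 720; DTI 36.4% ≤ 38%; LTV 78.1% ≤ 85%; employment 15 ≥ 6 mo → does not qualify.
Option B: score 712 ≥ 580; DTI 36.4% ≤ 38%; LTV 78.1% ≤ 85%; reserves 14.9 ≥ 2 mo → qualifies.
Option C: score 712 ≥ 660; DTI 36.4% ≤ 38%; employment 15 ≥ 12 mo; reserves 14.9 ≥ 2 mo → qualifies.
Qualifying: Option B, Option C. Lowest rate is 5.03% → Option C.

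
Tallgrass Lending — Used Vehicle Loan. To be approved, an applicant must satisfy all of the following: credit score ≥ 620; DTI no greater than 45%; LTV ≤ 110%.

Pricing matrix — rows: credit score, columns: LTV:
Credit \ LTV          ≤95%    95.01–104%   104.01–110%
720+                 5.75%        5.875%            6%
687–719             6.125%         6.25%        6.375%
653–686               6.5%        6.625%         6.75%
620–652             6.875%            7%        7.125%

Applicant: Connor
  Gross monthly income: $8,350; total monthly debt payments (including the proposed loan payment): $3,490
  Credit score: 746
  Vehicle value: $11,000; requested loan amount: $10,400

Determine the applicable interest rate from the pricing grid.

5.75%

Credit score 746 ≥ 620; DTI: 3,490 ÷ 8,350 = 41.8%, within the 45% cap
LTV: 10,400 ÷ 11,000 = 94.5%, within 110% cap
Score 746 is in the 720+ band; LTV 94.5% is in the ≤95% band → 5.75%.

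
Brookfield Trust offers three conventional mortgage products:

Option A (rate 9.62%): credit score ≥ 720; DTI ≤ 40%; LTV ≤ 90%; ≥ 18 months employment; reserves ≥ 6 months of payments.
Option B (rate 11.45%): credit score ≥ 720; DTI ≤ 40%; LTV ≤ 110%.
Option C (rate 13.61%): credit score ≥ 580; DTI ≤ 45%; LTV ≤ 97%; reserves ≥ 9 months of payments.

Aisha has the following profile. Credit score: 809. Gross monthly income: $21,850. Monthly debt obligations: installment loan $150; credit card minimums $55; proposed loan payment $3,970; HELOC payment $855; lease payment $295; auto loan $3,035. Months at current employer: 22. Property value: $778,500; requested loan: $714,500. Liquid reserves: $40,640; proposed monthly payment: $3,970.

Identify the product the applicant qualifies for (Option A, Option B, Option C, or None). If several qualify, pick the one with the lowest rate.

Total debts = (150 + 55 + 3,970 + 855 + 295 + 3,035) = 8,360; DTI = 8,360/21,850 = 38.3%.
LTV = 714,500/778,500 = 91.8%.
Reserves = 40,640/3,970 = 10.2 months.
Option A: score 809 ≥ 720; DTI 38.3% ≤ 40%; LTV 91.8% > 90%; employment 22 ≥ 18 mo; reserves 10.2 ≥ 6 mo → does not qualify.
Option B: score 809 ≥ 720; DTI 38.3% ≤ 40%; LTV 91.8% ≤ 110% → qualifies.
Option C: score 809 ≥ 580; DTI 38.3% ≤ 45%; LTV 91.8% ≤ 97%; reserves 10.2 ≥ 9 mo → qualifies.
Qualifying: Option B, Option C. Lowest rate is 11.45% → Option B.

Option B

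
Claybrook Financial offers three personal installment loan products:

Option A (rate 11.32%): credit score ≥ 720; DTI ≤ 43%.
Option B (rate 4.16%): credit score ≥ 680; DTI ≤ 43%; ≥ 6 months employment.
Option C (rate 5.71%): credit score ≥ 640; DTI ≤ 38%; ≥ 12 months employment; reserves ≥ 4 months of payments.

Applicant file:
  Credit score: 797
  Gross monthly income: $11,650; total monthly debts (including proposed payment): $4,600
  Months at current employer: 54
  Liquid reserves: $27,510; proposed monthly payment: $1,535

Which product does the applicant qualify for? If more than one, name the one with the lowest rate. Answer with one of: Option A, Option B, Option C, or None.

Option B

DTI = 4,600/11,650 = 39.5%.
Reserves = 27,510/1,535 = 17.9 months.
Option A: score 797 ≥ 720; DTI 39.5% ≤ 43% → qualifies.
Option B: score 797 ≥ 680; DTI 39.5% ≤ 43%; employment 54 ≥ 6 mo → qualifies.
Option C: score 797 ≥ 640; DTI 39.5% > 38%; employment 54 ≥ 12 mo; reserves 17.9 ≥ 4 mo → does not qualify.
Qualifying: Option A, Option B. Lowest rate is 4.16% → Option B.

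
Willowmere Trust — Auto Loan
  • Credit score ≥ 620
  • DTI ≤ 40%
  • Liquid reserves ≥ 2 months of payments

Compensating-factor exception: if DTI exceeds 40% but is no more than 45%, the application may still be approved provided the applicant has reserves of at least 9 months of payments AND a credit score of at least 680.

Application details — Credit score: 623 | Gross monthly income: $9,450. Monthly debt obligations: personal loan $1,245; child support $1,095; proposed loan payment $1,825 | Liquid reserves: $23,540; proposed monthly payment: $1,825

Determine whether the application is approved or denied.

Denied

Credit score 623 ≥ 620 (meets base)
Total debts = (1,245 + 1,095 + 1,825) = 4,165. DTI = 4,165/9,450 = 44.1% > 40% — standard DTI limit exceeded.
Reserves: 23,540 ÷ 1,825 = 12.9 months (meets 2-month minimum)
DTI 44.1% is within the 40%–45% exception band; checking compensating factors.
Reserves 12.9 ≥ 9 months; credit score 623 < 680.
Override conditions not both satisfied; exception does not apply.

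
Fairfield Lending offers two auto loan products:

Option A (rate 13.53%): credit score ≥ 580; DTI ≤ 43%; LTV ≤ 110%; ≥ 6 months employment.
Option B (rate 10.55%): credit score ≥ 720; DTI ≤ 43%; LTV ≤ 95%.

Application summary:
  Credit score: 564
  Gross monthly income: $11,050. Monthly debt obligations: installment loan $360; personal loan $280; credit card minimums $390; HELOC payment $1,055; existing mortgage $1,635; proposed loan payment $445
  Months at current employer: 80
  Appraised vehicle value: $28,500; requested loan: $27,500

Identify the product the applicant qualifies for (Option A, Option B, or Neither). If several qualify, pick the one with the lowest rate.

Total debts = (360 + 280 + 390 + 1,055 + 1,635 + 445) = 4,165; DTI = 4,165/11,050 = 37.7%.
LTV = 27,500/28,500 = 96.5%.
Option A: score 564 < 580; DTI 37.7% ≤ 43%; LTV 96.5% ≤ 110%; employment 80 ≥ 6 mo → does not qualify.
Option B: score 564 < 720; DTI 37.7% ≤ 43%; LTV 96.5% > 95% → does not qualify.

Neither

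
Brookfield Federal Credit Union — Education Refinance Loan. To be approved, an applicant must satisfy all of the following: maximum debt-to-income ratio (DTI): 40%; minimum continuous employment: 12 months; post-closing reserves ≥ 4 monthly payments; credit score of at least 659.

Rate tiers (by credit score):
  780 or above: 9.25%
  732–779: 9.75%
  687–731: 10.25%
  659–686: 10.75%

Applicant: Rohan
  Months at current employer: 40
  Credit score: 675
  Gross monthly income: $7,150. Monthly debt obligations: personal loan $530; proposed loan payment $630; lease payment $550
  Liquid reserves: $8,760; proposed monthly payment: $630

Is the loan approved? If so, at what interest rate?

Credit score 675 ≥ 659 (meets minimum)
Reserves: 8,760 ÷ 630 = 13.9 months (meets 4-month minimum)
Employment 40 ≥ 12 months
Total monthly debts = (530 + 630 + 550) = 1,710. Debt-to-income = 1,710/7,150 = 23.9% — meets 40% limit
All requirements met. Score 675 falls in the 659–686 tier → 10.75%.

Approved at 10.75%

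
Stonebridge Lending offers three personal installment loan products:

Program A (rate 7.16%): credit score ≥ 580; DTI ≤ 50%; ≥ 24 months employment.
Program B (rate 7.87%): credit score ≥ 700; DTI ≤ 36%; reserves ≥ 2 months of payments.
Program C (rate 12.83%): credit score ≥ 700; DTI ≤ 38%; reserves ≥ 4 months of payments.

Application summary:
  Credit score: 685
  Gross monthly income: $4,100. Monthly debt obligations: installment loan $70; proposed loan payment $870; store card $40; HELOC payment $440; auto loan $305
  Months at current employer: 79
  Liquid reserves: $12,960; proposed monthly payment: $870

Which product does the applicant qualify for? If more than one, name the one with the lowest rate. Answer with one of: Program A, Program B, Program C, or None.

Total debts = (70 + 870 + 40 + 440 + 305) = 1,725; DTI = 1,725/4,100 = 42.1%.
Reserves = 12,960/870 = 14.9 months.
Program A: score 685 ≥ 580; DTI 42.1% ≤ 50%; employment 79 ≥ 24 mo → qualifies.
Program B: score 685 < 700; DTI 42.1% > 36%; reserves 14.9 ≥ 2 mo → does not qualify.
Program C: score 685 < 700; DTI 42.1% > 38%; reserves 14.9 ≥ 4 mo → does not qualify.

Program A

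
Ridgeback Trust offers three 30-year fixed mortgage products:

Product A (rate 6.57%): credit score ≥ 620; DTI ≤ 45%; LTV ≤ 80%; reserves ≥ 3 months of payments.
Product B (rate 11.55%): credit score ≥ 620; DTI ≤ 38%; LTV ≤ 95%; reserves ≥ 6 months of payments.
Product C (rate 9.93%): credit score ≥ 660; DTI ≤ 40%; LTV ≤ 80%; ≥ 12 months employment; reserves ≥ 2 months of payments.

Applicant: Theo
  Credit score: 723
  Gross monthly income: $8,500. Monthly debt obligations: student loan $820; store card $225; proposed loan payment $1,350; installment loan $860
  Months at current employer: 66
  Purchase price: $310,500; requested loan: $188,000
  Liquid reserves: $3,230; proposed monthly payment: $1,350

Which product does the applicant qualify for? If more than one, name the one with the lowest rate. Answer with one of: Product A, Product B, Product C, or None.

Product C

Total debts = (820 + 225 + 1,350 + 860) = 3,255; DTI = 3,255/8,500 = 38.3%.
LTV = 188,000/310,500 = 60.5%.
Reserves = 3,230/1,350 = 2.4 months.
Product A: score 723 ≥ 620; DTI 38.3% ≤ 45%; LTV 60.5% ≤ 80%; reserves 2.4 < 3 mo → does not qualify.
Product B: score 723 ≥ 620; DTI 38.3% > 38%; LTV 60.5% ≤ 95%; reserves 2.4 < 6 mo → does not qualify.
Product C: score 723 ≥ 660; DTI 38.3% ≤ 40%; LTV 60.5% ≤ 80%; employment 66 ≥ 12 mo; reserves 2.4 ≥ 2 mo → qualifies.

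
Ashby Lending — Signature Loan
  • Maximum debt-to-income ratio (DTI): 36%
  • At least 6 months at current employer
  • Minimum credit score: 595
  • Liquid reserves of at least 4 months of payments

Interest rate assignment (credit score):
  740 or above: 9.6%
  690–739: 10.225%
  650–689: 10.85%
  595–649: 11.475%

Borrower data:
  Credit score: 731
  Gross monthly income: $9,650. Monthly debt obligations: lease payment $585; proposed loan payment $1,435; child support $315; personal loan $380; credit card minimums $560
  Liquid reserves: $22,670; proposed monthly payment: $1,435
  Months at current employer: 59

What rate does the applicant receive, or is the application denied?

Approved at 10.225%

Credit score 731 ≥ 595 (meets minimum)
Total monthly debts = (585 + 1,435 + 315 + 380 + 560) = 3,275. DTI: 3,275 ÷ 9,650 = 33.9%, within the 36% cap
Liquid reserves cover 22,670/1,435 = 15.8 months — ≥ 4 required
Employment 59 ≥ 6 months
All requirements met. Score 731 falls in the 690–739 tier → 10.225%.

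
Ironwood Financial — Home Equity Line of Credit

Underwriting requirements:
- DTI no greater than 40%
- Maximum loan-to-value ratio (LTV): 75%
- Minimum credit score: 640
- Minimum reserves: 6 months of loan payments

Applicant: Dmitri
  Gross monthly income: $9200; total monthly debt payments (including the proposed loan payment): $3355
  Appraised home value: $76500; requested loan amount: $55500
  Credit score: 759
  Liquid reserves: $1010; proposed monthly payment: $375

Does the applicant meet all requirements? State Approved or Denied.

Debt-to-income = 3,355/9,200 = 36.5% — meets 40% limit
Loan-to-value = 55,500/76,500 = 72.5% — pass (75% max)
Credit score 759 ≥ 640 (meets)
Reserves = 1,010/375 = 2.7 months < 6
Fails on reserves.

Denied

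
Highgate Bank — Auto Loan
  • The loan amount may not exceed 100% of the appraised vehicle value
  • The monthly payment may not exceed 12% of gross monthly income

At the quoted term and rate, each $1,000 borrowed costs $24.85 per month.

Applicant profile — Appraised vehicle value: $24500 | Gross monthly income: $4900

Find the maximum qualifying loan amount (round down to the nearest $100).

Payment cap: 12% × $4,900 = $588/month.
At $24.85 per $1,000, that supports 588/24.85 × 1,000 ≈ $23,661 → $23,600.
LTV cap: 100% × $24,500 = $24,500 → $24,500.
Binding constraint: payment-to-income.

$23,600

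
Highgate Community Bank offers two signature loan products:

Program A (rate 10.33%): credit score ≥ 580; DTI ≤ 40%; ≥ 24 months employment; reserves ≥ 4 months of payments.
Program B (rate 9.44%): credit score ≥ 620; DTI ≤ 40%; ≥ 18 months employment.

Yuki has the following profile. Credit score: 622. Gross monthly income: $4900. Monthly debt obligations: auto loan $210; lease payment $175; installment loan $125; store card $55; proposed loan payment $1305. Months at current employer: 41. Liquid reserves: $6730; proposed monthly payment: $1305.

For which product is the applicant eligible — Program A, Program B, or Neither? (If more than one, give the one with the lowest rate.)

Program B

Total debts = (210 + 175 + 125 + 55 + 1,305) = 1,870; DTI = 1,870/4,900 = 38.2%.
Reserves = 6,730/1,305 = 5.2 months.
Program A: score 622 ≥ 580; DTI 38.2% ≤ 40%; employment 41 ≥ 24 mo; reserves 5.2 ≥ 4 mo → qualifies.
Program B: score 622 ≥ 620; DTI 38.2% ≤ 40%; employment 41 ≥ 18 mo → qualifies.
Qualifying: Program A, Program B. Lowest rate is 9.44% → Program B.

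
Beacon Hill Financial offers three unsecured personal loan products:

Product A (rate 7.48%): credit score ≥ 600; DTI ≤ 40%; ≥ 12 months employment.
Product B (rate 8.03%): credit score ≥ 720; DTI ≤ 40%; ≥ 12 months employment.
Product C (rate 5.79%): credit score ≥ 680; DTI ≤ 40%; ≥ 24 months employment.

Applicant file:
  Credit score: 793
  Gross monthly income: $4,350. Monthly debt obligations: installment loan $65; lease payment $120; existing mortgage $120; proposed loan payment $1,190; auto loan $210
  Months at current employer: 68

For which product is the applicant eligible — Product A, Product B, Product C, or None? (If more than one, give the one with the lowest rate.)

Product C

Total debts = (65 + 120 + 120 + 1,190 + 210) = 1,705; DTI = 1,705/4,350 = 39.2%.
Product A: score 793 ≥ 600; DTI 39.2% ≤ 40%; employment 68 ≥ 12 mo → qualifies.
Product B: score 793 ≥ 720; DTI 39.2% ≤ 40%; employment 68 ≥ 12 mo → qualifies.
Product C: score 793 ≥ 680; DTI 39.2% ≤ 40%; employment 68 ≥ 24 mo → qualifies.
Qualifying: Product A, Product B, Product C. Lowest rate is 5.79% → Product C.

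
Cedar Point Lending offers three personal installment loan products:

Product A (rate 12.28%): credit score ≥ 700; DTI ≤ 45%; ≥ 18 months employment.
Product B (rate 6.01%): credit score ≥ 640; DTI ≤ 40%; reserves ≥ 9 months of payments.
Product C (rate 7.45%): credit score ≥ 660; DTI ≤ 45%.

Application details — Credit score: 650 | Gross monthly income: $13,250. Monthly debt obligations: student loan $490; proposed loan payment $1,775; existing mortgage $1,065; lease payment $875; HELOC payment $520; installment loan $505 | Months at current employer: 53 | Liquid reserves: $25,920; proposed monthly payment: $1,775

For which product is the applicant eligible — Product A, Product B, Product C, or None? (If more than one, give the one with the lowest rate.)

Product B

Total debts = (490 + 1,775 + 1,065 + 875 + 520 + 505) = 5,230; DTI = 5,230/13,250 = 39.5%.
Reserves = 25,920/1,775 = 14.6 months.
Product A: score 650 < 700; DTI 39.5% ≤ 45%; employment 53 ≥ 18 mo → does not qualify.
Product B: score 650 ≥ 640; DTI 39.5% ≤ 40%; reserves 14.6 ≥ 9 mo → qualifies.
Product C: score 650 < 660; DTI 39.5% ≤ 45% → does not qualify.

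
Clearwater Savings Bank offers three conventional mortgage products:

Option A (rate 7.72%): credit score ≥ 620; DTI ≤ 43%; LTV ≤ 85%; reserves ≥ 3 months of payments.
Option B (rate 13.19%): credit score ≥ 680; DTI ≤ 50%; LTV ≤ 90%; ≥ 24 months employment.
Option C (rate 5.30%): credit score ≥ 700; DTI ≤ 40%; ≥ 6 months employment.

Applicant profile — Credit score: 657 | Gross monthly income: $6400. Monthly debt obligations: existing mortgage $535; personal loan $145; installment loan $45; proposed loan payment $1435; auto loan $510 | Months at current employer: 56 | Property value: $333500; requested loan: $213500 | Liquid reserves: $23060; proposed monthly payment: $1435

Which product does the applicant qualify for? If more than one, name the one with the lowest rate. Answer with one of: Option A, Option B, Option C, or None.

Total debts = (535 + 145 + 45 + 1,435 + 510) = 2,670; DTI = 2,670/6,400 = 41.7%.
LTV = 213,500/333,500 = 64%.
Reserves = 23,060/1,435 = 16.1 months.
Option A: score 657 ≥ 620; DTI 41.7% ≤ 43%; LTV 64% ≤ 85%; reserves 16.1 ≥ 3 mo → qualifies.
Option B: score 657 < 680; DTI 41.7% ≤ 50%; LTV 64% ≤ 90%; employment 56 ≥ 24 mo → does not qualify.
Option C: score 657 < 700; DTI 41.7% > 40%; employment 56 ≥ 6 mo → does not qualify.

Option A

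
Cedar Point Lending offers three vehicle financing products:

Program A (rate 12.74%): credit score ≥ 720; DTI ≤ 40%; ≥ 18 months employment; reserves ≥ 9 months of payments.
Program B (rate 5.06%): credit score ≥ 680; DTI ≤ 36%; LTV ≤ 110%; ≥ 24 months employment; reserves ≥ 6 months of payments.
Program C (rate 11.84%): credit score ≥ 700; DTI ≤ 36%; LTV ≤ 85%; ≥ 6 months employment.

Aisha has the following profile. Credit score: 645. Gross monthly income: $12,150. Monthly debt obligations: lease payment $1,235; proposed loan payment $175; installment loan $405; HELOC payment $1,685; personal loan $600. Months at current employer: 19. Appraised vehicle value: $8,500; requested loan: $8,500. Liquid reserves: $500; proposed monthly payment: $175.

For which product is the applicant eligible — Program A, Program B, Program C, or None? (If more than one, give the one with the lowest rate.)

Total debts = (1,235 + 175 + 405 + 1,685 + 600) = 4,100; DTI = 4,100/12,150 = 33.7%.
LTV = 8,500/8,500 = 100%.
Reserves = 500/175 = 2.9 months.
Program A: score 645 < 720; DTI 33.7% ≤ 40%; employment 19 ≥ 18 mo; reserves 2.9 < 9 mo → does not qualify.
Program B: score 645 < 680; DTI 33.7% ≤ 36%; LTV 100% ≤ 110%; employment 19 < 24 mo; reserves 2.9 < 6 mo → does not qualify.
Program C: score 645 < 700; DTI 33.7% ≤ 36%; LTV 100% > 85%; employment 19 ≥ 6 mo → does not qualify.

None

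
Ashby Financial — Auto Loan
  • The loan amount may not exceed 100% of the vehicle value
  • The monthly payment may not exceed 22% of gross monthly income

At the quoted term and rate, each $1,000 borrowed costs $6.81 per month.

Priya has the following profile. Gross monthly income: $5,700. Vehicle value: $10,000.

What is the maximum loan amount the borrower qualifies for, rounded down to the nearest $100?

$10,000

Payment cap: 22% × $5,700 = $1,254/month.
At $6.81 per $1,000, that supports 1,254/6.81 × 1,000 ≈ $184,140 → $184,100.
LTV cap: 100% × $10,000 = $10,000 → $10,000.
Binding constraint: loan-to-value.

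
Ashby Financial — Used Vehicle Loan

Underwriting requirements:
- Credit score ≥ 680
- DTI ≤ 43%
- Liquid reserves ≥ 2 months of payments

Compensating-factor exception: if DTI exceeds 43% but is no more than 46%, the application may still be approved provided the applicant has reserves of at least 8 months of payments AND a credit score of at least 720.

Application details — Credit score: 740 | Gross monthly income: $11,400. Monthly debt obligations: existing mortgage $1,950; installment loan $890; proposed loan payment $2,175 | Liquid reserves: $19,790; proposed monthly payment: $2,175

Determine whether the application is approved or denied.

Credit score 740 ≥ 680 (meets base)
Total debts = (1,950 + 890 + 2,175) = 5,015. DTI = 5,015/11,400 = 44% > 43% — standard DTI limit exceeded.
Reserves = 19,790/2,175 = 9.1 months ≥ 2
44% falls in the override range (43%–46%), so the compensating-factor test applies.
Reserves 9.1 ≥ 8 months; credit score 740 ≥ 720.
Both override conditions satisfied; DTI exception granted.

Approved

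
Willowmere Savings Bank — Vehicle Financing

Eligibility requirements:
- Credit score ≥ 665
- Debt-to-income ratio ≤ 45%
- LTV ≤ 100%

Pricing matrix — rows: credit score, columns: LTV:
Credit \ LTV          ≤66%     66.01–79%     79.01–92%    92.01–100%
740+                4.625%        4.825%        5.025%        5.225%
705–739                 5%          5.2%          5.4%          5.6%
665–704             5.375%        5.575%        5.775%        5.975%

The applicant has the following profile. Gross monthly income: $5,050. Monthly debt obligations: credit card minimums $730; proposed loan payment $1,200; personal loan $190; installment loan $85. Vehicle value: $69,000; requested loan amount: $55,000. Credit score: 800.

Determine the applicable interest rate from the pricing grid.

5.025%

Credit score 800 ≥ 665; Total monthly debts = (730 + 1,200 + 190 + 85) = 2,205. Debt-to-income = 2,205/5,050 = 43.7% — meets 45% limit
LTV = 55,000/69,000 = 79.7% ≤ 100%
Credit 800 → row 740+; LTV 79.7% → column 79.01–92%. Grid cell → 5.025%.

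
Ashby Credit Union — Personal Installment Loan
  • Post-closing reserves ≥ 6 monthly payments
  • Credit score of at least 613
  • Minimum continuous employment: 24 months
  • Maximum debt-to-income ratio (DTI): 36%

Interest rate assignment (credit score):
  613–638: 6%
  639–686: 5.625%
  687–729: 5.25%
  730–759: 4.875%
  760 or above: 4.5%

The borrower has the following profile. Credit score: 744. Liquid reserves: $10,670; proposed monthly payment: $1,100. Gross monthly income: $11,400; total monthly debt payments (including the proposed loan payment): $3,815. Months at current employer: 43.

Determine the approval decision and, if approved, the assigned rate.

Credit score 744 ≥ 613 (meets minimum)
Reserves: 10,670 ÷ 1,100 = 9.7 months (meets 6-month minimum)
DTI: 3,815 ÷ 11,400 = 33.5%, within the 36% cap
Employment 43 ≥ 24 months
All requirements met. Score 744 falls in the 730–759 tier → 4.875%.

Approved at 4.875%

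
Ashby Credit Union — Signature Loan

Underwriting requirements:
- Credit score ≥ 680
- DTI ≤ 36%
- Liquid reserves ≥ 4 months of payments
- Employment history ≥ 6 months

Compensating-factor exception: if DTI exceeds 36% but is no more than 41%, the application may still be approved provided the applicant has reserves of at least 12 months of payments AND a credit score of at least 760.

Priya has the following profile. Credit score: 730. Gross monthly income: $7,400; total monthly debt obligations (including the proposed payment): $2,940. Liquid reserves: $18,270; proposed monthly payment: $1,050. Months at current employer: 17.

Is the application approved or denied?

Credit score 730 ≥ 680 (meets base)
DTI: 2,940 ÷ 7,400 = 39.7%, over the 36% base limit.
Liquid reserves cover 18,270/1,050 = 17.4 months — ≥ 4 required
Employment 17 ≥ 6 months
39.7% falls in the override range (36%–41%), so the compensating-factor test applies.
Reserves 17.4 ≥ 12 months; credit score 730 < 760.
Override conditions not both satisfied; exception does not apply.

Denied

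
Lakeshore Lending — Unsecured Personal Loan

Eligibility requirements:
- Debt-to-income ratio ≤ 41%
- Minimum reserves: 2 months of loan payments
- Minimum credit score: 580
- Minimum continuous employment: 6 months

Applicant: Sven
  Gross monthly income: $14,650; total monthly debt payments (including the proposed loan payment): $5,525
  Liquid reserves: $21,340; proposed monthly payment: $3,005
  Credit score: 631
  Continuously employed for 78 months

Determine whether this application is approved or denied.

Approved

Debt-to-income = 5,525/14,650 = 37.7% — meets 41% limit
Liquid reserves cover 21,340/3,005 = 7.1 months — ≥ 2 required
Credit score 631 ≥ 580 (meets)
Employment 78 ≥ 6 months
All criteria satisfied.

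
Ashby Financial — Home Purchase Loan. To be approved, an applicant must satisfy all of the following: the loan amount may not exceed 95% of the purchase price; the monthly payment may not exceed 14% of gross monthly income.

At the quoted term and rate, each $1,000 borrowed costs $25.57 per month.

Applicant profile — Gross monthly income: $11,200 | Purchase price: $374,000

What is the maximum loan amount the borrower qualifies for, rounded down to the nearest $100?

$61,300

Payment cap: 14% × $11,200 = $1,568/month.
At $25.57 per $1,000, that supports 1,568/25.57 × 1,000 ≈ $61,321 → $61,300.
LTV cap: 95% × $374,000 = $355,300 → $355,300.
Binding constraint: payment-to-income.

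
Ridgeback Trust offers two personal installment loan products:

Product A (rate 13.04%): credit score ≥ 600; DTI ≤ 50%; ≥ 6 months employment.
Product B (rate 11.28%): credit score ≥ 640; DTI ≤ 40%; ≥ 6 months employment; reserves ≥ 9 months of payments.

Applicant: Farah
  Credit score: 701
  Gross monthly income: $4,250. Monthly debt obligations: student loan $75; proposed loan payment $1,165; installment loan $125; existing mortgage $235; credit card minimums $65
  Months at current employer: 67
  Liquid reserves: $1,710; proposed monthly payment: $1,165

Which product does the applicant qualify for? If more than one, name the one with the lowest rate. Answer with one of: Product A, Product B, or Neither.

Total debts = (75 + 1,165 + 125 + 235 + 65) = 1,665; DTI = 1,665/4,250 = 39.2%.
Reserves = 1,710/1,165 = 1.5 months.
Product A: score 701 ≥ 600; DTI 39.2% ≤ 50%; employment 67 ≥ 6 mo → qualifies.
Product B: score 701 ≥ 640; DTI 39.2% ≤ 40%; employment 67 ≥ 6 mo; reserves 1.5 < 9 mo → does not qualify.

Product A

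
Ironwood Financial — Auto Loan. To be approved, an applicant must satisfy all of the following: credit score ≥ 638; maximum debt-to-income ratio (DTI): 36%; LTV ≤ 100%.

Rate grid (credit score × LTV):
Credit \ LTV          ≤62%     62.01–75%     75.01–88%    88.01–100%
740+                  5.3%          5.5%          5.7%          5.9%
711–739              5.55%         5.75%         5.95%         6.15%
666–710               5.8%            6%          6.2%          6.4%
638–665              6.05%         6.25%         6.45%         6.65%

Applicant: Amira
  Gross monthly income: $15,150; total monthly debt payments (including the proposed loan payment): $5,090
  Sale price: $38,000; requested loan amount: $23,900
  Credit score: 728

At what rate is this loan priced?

5.75%

Credit score 728 ≥ 638; DTI = 5,090/15,150 = 33.6% ≤ 36%
Loan-to-value = 23,900/38,000 = 62.9% — pass (100% max)
Score 728 is in the 711–739 band; LTV 62.9% is in the 62.01–75% band → 5.75%.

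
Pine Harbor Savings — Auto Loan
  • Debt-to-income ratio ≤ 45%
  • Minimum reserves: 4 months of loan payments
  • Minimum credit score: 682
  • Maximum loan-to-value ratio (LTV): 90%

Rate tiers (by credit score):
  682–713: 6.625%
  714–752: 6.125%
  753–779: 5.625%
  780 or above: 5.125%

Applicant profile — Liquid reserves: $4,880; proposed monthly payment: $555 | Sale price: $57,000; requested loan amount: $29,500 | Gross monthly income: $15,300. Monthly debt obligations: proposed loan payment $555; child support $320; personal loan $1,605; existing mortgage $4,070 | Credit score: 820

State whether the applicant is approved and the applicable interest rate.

Credit score 820 ≥ 682 (meets minimum)
Total monthly debts = (555 + 320 + 1,605 + 4,070) = 6,550. Debt-to-income = 6,550/15,300 = 42.8% — meets 45% limit
LTV = 29,500/57,000 = 51.8% ≤ 90%
Liquid reserves cover 4,880/555 = 8.8 months — ≥ 4 required
All requirements met. Score 820 falls in the 780 or above tier → 5.125%.

Approved at 5.125%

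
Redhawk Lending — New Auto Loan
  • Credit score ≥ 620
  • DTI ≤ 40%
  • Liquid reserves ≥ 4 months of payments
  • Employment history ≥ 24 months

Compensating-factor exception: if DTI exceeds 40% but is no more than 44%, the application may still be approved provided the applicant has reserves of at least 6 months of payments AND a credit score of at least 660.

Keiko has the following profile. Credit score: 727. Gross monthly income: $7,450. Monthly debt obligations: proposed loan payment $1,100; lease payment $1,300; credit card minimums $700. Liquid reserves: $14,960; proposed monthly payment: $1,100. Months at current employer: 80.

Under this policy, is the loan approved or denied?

Approved

Credit score 727 ≥ 620 (meets base)
Total debts = (1,100 + 1,300 + 700) = 3,100. DTI = 3,100/7,450 = 41.6% > 40% — standard DTI limit exceeded.
Reserves: 14,960 ÷ 1,100 = 13.6 months (meets 4-month minimum)
Employment 80 ≥ 24 months
DTI 41.6% is within the 40%–44% exception band; checking compensating factors.
Override check — reserves: 13.6 mo (ok); score: 727 (ok).
Both override conditions satisfied; DTI exception granted.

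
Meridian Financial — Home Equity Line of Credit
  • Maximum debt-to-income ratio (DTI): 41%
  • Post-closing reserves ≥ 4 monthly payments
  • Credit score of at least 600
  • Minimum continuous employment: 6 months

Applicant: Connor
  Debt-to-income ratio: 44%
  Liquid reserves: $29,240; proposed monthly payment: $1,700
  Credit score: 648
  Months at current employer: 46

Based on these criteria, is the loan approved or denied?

Denied

DTI 44% > 41%
Reserves = 29,240/1,700 = 17.2 months ≥ 4
Credit score 648 ≥ 600 (meets)
Employment 46 ≥ 6 months
Fails on DTI.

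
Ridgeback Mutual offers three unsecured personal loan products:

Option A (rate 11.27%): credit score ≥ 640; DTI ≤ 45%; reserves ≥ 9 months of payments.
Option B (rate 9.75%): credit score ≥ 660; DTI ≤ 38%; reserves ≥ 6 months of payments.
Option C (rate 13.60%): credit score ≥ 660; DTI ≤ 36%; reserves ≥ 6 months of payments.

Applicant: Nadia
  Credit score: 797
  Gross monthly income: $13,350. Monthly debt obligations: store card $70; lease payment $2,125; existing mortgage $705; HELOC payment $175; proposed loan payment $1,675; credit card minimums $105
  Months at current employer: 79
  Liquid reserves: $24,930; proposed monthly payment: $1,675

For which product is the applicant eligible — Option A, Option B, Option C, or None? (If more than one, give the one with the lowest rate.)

Total debts = (70 + 2,125 + 705 + 175 + 1,675 + 105) = 4,855; DTI = 4,855/13,350 = 36.4%.
Reserves = 24,930/1,675 = 14.9 months.
Option A: score 797 ≥ 640; DTI 36.4% ≤ 45%; reserves 14.9 ≥ 9 mo → qualifies.
Option B: score 797 ≥ 660; DTI 36.4% ≤ 38%; reserves 14.9 ≥ 6 mo → qualifies.
Option C: score 797 ≥ 660; DTI 36.4% > 36%; reserves 14.9 ≥ 6 mo → does not qualify.
Qualifying: Option A, Option B. Lowest rate is 9.75% → Option B.

Option B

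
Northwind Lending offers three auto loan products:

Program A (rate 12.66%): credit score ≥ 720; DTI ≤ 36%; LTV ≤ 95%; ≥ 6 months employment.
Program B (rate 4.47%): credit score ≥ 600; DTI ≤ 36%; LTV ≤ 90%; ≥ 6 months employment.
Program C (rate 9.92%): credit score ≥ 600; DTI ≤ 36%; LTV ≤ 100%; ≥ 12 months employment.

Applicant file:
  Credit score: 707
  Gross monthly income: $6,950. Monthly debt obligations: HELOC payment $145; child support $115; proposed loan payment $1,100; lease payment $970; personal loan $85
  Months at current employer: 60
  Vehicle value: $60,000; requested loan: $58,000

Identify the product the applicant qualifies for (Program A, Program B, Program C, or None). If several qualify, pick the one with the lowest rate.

Total debts = (145 + 115 + 1,100 + 970 + 85) = 2,415; DTI = 2,415/6,950 = 34.7%.
LTV = 58,000/60,000 = 96.7%.
Program A: score 707 < 720; DTI 34.7% ≤ 36%; LTV 96.7% > 95%; employment 60 ≥ 6 mo → does not qualify.
Program B: score 707 ≥ 600; DTI 34.7% ≤ 36%; LTV 96.7% > 90%; employment 60 ≥ 6 mo → does not qualify.
Program C: score 707 ≥ 600; DTI 34.7% ≤ 36%; LTV 96.7% ≤ 100%; employment 60 ≥ 12 mo → qualifies.

Program C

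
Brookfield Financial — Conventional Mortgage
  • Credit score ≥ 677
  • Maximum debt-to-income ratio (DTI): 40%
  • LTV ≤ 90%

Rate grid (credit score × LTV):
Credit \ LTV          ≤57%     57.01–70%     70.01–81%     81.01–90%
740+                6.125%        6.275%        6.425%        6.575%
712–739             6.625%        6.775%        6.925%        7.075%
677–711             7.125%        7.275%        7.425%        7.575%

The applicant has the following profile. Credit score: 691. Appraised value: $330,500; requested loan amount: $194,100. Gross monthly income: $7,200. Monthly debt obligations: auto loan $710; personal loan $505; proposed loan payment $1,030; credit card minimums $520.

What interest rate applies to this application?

Credit score 691 ≥ 677; Total monthly debts = (710 + 505 + 1,030 + 520) = 2,765. DTI: 2,765 ÷ 7,200 = 38.4%, within the 40% cap
LTV = 194,100/330,500 = 58.7% ≤ 90%
Score 691 is in the 677–711 band; LTV 58.7% is in the 57.01–70% band → 7.275%.

7.275%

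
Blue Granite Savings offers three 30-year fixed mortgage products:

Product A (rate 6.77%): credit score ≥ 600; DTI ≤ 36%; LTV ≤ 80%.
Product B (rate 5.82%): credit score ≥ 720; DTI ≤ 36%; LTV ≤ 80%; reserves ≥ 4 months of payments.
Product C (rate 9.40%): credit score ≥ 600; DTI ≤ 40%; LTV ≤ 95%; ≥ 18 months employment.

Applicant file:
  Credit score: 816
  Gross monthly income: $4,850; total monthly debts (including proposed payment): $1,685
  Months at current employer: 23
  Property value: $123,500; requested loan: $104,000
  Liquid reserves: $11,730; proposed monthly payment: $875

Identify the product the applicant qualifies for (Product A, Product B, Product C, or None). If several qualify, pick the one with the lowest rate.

Product C

DTI = 1,685/4,850 = 34.7%.
LTV = 104,000/123,500 = 84.2%.
Reserves = 11,730/875 = 13.4 months.
Product A: score 816 ≥ 600; DTI 34.7% ≤ 36%; LTV 84.2% > 80% → does not qualify.
Product B: score 816 ≥ 720; DTI 34.7% ≤ 36%; LTV 84.2% > 80%; reserves 13.4 ≥ 4 mo → does not qualify.
Product C: score 816 ≥ 600; DTI 34.7% ≤ 40%; LTV 84.2% ≤ 95%; employment 23 ≥ 18 mo → qualifies.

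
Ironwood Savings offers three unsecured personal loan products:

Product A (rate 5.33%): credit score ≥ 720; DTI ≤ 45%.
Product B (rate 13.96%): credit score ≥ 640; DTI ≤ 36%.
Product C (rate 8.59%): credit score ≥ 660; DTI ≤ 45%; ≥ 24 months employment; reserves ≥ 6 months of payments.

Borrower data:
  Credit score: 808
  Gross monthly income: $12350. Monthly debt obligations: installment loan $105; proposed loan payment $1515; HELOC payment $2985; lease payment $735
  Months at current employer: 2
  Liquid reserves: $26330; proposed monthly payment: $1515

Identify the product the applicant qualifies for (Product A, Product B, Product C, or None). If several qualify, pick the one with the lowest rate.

Product A

Total debts = (105 + 1,515 + 2,985 + 735) = 5,340; DTI = 5,340/12,350 = 43.2%.
Reserves = 26,330/1,515 = 17.4 months.
Product A: score 808 ≥ 720; DTI 43.2% ≤ 45% → qualifies.
Product B: score 808 ≥ 640; DTI 43.2% > 36% → does not qualify.
Product C: score 808 ≥ 660; DTI 43.2% ≤ 45%; employment 2 < 24 mo; reserves 17.4 ≥ 6 mo → does not qualify.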